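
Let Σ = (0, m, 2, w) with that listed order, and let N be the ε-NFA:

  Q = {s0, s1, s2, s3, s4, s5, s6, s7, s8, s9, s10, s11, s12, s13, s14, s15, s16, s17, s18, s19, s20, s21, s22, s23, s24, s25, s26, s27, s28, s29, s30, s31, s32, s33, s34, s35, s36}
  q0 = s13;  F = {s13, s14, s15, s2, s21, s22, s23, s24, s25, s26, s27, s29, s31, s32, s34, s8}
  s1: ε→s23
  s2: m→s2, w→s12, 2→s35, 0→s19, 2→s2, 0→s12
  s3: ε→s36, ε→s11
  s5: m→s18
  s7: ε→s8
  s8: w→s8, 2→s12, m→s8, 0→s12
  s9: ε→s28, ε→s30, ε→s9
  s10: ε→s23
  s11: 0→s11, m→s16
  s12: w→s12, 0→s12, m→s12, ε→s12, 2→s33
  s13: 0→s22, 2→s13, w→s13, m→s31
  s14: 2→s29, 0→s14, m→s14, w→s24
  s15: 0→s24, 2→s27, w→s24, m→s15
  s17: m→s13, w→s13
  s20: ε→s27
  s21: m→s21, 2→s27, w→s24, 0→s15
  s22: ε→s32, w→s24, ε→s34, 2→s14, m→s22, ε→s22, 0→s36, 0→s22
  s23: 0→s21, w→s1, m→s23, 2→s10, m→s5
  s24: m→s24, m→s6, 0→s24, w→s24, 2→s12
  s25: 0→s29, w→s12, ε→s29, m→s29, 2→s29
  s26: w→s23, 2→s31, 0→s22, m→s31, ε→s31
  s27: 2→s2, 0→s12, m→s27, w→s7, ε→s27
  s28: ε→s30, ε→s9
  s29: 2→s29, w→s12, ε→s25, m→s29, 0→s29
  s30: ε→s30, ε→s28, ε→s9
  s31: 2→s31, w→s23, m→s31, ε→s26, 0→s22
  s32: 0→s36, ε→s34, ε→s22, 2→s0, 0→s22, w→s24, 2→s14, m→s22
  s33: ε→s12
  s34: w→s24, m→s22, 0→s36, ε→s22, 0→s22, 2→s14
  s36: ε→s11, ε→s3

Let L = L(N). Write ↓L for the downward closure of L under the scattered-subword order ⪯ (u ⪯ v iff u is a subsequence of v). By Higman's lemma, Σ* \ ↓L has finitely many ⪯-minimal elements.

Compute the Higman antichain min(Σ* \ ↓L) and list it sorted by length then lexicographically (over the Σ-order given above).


|Q|=37, |F|=16, |δ|=110 (29 ε).
min D↑ (13 st, q0=0, F={7}): 0:0→1,m→2,2→0,w→0 1:0→1,m→1,2→3,w→4 2:0→1,m→2,2→2,w→5 3:0→3,m→3,2→6,w→4 4:0→4,m→4,2→7,w→4 5:0→8,m→5,2→5,w→5 6:0→6,m→6,2→6,w→7 7:0→7,m→7,2→7,w→7 8:0→9,m→8,2→10,w→4 9:0→4,m→9,2→10,w→4 10:0→7,m→10,2→11,w→12 11:0→7,m→11,2→11,w→7 12:0→7,m→12,2→7,w→12 (ε-aug+det+¬).
'0w2': N↓-sim [31, 23, 6, 2] end={s12,s33} rej; 3/3 single-dels accept.
'022w': |S_i|=[31, 23, 14, 7, 2] end={s12,s33} ∉↓L; 4/4 single-dels accept.
'mw020': run [31, 30, 17, 12, 8, 3] end={s12,s19,s33} — reject; 5/5 del acc.
'mw0002': N↓-sim [31, 30, 17, 12, 11, 5, 2] end={s12,s33} rej; 6/6 del acc.
4 obstructions.

A = [0w2, 022w, mw020, mw0002].


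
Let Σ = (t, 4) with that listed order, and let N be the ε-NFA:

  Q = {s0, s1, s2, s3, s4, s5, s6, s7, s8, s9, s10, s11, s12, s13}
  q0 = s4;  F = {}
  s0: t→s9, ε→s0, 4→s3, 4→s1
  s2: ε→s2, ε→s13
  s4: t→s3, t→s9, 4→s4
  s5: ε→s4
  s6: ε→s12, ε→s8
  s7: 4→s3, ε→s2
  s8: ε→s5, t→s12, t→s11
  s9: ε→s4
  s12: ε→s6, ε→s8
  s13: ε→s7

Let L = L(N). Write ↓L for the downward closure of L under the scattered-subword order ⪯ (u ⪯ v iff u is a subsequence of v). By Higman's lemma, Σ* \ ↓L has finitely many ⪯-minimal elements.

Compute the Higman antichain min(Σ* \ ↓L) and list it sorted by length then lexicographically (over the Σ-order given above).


Antichain: [ε].

|Q|=14, |F|=0, |δ|=21 (12 ε).
min D↑ (1 st, q0=0, F={0}): 0:t→0,4→0 (ε-aug+det+¬).
ε ∈ L(D↑) ⇒ ↓L = ∅.


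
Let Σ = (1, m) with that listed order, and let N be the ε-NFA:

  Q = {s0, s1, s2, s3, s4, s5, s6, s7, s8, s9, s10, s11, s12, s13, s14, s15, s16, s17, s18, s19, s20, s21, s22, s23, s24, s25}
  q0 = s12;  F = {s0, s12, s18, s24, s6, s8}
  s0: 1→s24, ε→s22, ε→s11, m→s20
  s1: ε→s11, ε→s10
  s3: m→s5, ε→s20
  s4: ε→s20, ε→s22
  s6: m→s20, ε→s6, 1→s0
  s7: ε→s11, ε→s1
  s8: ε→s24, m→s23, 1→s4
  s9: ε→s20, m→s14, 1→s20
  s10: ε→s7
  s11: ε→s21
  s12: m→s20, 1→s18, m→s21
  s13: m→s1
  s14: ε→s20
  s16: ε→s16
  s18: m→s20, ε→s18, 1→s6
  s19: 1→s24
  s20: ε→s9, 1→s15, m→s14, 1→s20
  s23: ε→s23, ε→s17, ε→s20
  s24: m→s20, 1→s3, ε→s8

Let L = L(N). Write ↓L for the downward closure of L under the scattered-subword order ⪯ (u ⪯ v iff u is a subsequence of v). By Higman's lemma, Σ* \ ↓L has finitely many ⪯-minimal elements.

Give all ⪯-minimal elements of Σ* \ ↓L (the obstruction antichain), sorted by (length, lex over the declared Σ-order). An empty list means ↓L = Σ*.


A = [m, 11111].

|Q|=26, |F|=6, |δ|=43 (22 ε).
min D↑ (6 st, q0=0, F={2}): 0:1→1,m→2 1:1→3,m→2 2:1→2,m→2 3:1→4,m→2 4:1→5,m→2 5:1→2,m→2.
'm': N↓-sim [18, 8] end={s14,s15,s17,s20,s21,s23,s5,s9} rej; 1/1 del acc.
'11111': |S_i|=[18, 17, 16, 15, 12, 8] end={s14,s15,s20,s22,s3,s4,s5,s9} — reject; 5/5 del acc.
2 words, ⪯-incomp.


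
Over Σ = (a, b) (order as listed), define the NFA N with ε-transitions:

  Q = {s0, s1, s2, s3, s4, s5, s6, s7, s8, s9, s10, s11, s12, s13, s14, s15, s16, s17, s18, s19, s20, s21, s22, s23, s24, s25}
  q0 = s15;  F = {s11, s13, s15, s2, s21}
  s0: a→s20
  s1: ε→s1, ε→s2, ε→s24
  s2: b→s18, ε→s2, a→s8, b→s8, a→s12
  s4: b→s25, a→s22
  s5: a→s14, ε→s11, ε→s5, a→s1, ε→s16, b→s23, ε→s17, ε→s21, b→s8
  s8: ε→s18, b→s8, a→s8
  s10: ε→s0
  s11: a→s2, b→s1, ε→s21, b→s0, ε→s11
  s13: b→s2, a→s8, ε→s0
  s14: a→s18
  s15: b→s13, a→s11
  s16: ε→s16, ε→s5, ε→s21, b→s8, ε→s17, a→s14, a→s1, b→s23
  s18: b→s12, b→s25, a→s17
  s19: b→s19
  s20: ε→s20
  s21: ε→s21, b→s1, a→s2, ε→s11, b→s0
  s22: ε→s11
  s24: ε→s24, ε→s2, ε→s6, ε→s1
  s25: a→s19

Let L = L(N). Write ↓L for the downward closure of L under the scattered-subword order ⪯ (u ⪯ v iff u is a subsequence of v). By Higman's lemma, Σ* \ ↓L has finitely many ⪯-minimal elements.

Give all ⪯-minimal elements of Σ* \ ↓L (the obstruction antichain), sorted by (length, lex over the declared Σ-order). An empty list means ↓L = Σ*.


|Q|=26, |F|=5, |δ|=59 (26 ε).
min D↑ (5 st, q0=0, F={4}): 0:a→1,b→2 1:a→3,b→3 2:a→4,b→3 3:a→4,b→4 4:a→4,b→4.
'ba': run [16, 13, 7] end={s12,s17,s18,s19,s20,s25,s8} — reject; 2/2 deletions ∈↓L.
'aaa': run [16, 14, 8, 6] end={s12,s17,s18,s19,s25,s8} ∉↓L; 3/3 del acc.
'aab': |S_i|=[16, 14, 8, 6] end={s12,s17,s18,s19,s25,s8} ∉↓L; 3/3 single-dels accept.
'abb': N↓-sim [16, 14, 12, 6] end={s12,s17,s18,s19,s25,s8} ∉↓L; 3/3 single-dels accept.
'bbb': run [16, 13, 7, 6] end={s12,s17,s18,s19,s25,s8} — reject; 3/3 del acc.
5 minimals (antichain).

Antichain: [ba, aaa, aab, abb, bbb].


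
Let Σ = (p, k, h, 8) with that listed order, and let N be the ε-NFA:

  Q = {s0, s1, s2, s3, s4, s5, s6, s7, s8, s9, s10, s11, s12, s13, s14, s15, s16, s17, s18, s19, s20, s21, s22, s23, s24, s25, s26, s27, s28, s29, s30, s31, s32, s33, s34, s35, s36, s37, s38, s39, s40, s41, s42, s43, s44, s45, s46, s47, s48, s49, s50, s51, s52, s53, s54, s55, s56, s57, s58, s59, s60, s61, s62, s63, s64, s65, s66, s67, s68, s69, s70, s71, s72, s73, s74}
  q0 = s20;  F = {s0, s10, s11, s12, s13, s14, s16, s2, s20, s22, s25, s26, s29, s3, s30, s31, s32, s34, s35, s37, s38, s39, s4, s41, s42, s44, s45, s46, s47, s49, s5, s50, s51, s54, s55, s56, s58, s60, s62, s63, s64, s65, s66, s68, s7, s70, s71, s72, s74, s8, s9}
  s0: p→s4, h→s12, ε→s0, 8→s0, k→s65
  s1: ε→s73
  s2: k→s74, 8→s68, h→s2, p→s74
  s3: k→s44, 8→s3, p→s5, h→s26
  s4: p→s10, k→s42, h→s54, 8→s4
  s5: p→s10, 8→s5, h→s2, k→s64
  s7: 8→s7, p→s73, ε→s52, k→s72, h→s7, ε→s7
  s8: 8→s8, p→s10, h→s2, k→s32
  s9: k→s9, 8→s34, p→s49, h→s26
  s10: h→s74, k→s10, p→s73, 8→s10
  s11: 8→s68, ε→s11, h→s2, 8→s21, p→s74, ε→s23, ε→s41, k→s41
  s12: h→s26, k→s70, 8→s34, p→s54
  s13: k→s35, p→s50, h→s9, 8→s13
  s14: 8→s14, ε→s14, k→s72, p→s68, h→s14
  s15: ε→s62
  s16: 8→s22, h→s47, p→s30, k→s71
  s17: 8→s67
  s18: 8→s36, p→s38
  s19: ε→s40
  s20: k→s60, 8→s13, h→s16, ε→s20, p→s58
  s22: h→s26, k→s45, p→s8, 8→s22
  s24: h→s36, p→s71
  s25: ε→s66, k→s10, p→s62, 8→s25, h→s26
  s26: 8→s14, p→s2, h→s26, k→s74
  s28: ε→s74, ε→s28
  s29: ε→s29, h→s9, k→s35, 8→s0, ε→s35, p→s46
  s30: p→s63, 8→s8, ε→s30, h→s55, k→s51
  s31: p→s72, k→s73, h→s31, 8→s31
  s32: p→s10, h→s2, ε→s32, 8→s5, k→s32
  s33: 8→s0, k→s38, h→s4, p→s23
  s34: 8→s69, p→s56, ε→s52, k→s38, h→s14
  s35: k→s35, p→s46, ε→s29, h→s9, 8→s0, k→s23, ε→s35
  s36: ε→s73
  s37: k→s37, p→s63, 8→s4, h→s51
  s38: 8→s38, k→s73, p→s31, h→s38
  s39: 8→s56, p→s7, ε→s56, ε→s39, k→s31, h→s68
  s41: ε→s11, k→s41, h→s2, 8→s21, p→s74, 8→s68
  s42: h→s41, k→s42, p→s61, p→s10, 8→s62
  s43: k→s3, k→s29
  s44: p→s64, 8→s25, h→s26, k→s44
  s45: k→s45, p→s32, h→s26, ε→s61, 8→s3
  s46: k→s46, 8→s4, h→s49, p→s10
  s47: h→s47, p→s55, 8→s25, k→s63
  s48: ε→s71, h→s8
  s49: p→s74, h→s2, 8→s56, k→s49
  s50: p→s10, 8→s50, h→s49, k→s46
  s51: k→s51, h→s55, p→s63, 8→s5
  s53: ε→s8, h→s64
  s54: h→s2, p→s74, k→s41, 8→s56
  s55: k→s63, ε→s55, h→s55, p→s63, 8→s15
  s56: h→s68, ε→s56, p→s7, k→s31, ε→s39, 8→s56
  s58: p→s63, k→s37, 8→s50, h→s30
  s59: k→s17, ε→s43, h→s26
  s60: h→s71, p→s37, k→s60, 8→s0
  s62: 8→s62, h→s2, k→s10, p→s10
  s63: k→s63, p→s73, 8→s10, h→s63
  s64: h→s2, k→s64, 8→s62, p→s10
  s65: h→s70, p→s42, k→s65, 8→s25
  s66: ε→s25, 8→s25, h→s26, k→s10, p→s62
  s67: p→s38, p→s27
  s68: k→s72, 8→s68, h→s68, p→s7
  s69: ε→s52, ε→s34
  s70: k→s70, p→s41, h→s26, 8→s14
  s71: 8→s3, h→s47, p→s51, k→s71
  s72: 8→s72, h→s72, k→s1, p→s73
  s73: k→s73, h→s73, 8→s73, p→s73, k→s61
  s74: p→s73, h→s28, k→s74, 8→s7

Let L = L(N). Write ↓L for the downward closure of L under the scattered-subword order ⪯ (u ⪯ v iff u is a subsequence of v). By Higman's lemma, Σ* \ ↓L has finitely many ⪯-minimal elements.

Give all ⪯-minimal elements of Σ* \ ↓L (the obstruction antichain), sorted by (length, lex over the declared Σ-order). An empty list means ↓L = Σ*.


|Q|=75, |F|=51, |δ|=265 (35 ε).
min D↑ (48 st, q0=0, F={15}): 0:p→1,k→2,h→3,8→4 1:p→5,k→6,h→7,8→8 2:p→6,k→2,h→9,8→10 3:p→7,k→9,h→11,8→12 4:p→8,k→13,h→14,8→4 5:p→15,k→5,h→5,8→16 6:p→5,k→6,h→17,8→18 7:p→5,k→17,h→19,8→20 8:p→16,k→21,h→22,8→8 9:p→17,k→9,h→11,8→23 10:p→18,k→24,h→25,8→10 11:p→19,k→5,h→11,8→26 12:p→20,k→27,h→28,8→12 13:p→21,k→13,h→14,8→10 14:p→22,k→14,h→28,8→29 15:p→15,k→15,h→15,8→15 16:p→15,k→16,h→30,8→16 17:p→5,k→17,h→19,8→31 18:p→16,k→32,h→33,8→18 19:p→5,k→5,h→19,8→34 20:p→16,k→35,h→36,8→20 21:p→16,k→21,h→22,8→18 22:p→30,k→22,h→36,8→37 23:p→31,k→38,h→28,8→23 24:p→32,k→24,h→39,8→26 25:p→33,k→39,h→28,8→29 26:p→34,k→16,h→28,8→26 27:p→35,k→27,h→28,8→23 28:p→36,k→30,h→28,8→40 29:p→37,k→41,h→40,8→29 30:p→15,k→30,h→30,8→42 31:p→16,k→43,h→36,8→31 32:p→16,k→32,h→44,8→34 33:p→30,k→44,h→36,8→37 34:p→16,k→16,h→36,8→34 35:p→16,k→35,h→36,8→31 36:p→30,k→30,h→36,8→45 37:p→42,k→46,h→45,8→37 38:p→43,k→38,h→28,8→26 39:p→44,k→39,h→28,8→40 40:p→45,k→47,h→40,8→40 41:p→46,k→15,h→41,8→41 42:p→15,k→47,h→42,8→42 43:p→16,k→43,h→36,8→34 44:p→30,k→44,h→36,8→45 45:p→42,k→47,h→45,8→45 46:p→47,k→15,h→46,8→46 47:p→15,k→15,h→47,8→47.
'ppp': |S_i|=[60, 36, 10, 2] end={s61,s73} — reject; 3/3 deletions ∈↓L.
'hhkp': run [60, 47, 22, 10, 2] end={s61,s73} ∉↓L; 4/4 deletions ∈↓L.
'8h8kk': run [60, 49, 27, 15, 6, 3] end={s1,s61,s73} ∉↓L; 5/5 deletions ∈↓L.
'k8k8kp': |S_i|=[60, 52, 38, 27, 19, 9, 2] end={s61,s73} ∉↓L; 6/6 deletions ∈↓L.
4 obstructions.

Antichain: [ppp, hhkp, 8h8kk, k8k8kp].


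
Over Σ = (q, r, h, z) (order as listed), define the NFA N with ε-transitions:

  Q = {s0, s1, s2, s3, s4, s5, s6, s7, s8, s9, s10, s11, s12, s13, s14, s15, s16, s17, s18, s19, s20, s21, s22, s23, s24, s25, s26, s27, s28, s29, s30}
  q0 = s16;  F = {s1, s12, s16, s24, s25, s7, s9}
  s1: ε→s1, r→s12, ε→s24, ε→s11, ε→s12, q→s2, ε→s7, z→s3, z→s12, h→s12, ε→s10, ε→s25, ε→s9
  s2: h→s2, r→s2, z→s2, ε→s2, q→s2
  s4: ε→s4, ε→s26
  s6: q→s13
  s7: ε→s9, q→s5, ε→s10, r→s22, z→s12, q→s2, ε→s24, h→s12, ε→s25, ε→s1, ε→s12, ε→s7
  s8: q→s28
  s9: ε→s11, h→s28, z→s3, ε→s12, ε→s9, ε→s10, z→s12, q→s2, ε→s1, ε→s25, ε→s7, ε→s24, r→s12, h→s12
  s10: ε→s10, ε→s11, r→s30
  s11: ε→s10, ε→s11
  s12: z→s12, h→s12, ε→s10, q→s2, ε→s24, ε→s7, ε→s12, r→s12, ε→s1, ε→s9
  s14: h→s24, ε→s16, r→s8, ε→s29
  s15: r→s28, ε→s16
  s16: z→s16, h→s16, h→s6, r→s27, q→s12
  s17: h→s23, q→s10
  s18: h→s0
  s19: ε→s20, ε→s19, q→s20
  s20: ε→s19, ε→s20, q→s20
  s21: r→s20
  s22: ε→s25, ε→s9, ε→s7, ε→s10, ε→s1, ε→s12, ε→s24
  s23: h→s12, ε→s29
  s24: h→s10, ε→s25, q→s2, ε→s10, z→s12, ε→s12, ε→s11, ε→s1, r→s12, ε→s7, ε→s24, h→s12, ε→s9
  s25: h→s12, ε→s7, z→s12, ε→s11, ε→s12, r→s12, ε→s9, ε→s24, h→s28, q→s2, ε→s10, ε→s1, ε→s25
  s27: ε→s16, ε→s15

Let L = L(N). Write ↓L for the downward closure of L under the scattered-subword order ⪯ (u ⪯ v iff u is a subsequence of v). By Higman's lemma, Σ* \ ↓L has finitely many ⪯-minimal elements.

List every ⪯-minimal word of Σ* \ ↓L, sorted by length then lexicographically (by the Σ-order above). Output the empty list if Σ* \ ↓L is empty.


A = [qq].

|Q|=31, |F|=7, |δ|=121 (69 ε).
min D↑ (3 st, q0=0, F={2}): 0:q→1,r→0,h→0,z→0 1:q→2,r→1,h→1,z→1 2:q→2,r→2,h→2,z→2.
'qq': run [19, 15, 2] end={s2,s5} — reject; 2/2 del acc.
1 obstructions.


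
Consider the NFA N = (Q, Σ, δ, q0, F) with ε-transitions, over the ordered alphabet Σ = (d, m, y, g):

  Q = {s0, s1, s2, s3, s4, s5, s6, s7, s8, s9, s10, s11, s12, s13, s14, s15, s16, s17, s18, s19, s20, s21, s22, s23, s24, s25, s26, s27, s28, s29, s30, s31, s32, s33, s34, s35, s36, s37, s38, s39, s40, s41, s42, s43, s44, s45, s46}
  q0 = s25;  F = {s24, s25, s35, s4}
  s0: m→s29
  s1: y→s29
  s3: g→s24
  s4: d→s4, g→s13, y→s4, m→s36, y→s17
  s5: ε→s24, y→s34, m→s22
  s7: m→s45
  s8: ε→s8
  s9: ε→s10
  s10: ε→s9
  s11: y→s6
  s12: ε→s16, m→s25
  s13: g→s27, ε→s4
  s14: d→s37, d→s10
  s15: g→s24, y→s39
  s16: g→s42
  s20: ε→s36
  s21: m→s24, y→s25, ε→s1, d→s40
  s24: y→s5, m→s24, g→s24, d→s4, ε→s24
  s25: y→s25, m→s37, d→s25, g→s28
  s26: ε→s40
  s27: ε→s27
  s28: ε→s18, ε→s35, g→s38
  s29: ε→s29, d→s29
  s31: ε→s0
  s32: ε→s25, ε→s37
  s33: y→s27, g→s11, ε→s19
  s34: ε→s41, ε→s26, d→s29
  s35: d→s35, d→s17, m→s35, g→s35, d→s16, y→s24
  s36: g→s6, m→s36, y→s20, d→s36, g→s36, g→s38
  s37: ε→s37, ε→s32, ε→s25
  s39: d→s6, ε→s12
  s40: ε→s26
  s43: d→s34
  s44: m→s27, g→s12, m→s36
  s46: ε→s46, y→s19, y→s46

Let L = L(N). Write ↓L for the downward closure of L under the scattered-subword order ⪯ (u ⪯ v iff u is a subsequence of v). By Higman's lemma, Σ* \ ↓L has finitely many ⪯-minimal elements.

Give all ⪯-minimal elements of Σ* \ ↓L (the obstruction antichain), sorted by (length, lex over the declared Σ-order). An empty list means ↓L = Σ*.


min(Σ*\↓L) = [gydm].

|Q|=47, |F|=4, |δ|=80 (26 ε).
min D↑ (5 st, q0=0, F={4}): 0:d→0,m→0,y→0,g→1 1:d→1,m→1,y→2,g→1 2:d→3,m→2,y→2,g→2 3:d→3,m→4,y→3,g→3 4:d→4,m→4,y→4,g→4 (ε-aug+det+¬).
'gydm': |S_i|=[24, 21, 16, 9, 4] end={s20,s36,s38,s6} ∉↓L; 4/4 deletions ∈↓L.
1 obstructions.


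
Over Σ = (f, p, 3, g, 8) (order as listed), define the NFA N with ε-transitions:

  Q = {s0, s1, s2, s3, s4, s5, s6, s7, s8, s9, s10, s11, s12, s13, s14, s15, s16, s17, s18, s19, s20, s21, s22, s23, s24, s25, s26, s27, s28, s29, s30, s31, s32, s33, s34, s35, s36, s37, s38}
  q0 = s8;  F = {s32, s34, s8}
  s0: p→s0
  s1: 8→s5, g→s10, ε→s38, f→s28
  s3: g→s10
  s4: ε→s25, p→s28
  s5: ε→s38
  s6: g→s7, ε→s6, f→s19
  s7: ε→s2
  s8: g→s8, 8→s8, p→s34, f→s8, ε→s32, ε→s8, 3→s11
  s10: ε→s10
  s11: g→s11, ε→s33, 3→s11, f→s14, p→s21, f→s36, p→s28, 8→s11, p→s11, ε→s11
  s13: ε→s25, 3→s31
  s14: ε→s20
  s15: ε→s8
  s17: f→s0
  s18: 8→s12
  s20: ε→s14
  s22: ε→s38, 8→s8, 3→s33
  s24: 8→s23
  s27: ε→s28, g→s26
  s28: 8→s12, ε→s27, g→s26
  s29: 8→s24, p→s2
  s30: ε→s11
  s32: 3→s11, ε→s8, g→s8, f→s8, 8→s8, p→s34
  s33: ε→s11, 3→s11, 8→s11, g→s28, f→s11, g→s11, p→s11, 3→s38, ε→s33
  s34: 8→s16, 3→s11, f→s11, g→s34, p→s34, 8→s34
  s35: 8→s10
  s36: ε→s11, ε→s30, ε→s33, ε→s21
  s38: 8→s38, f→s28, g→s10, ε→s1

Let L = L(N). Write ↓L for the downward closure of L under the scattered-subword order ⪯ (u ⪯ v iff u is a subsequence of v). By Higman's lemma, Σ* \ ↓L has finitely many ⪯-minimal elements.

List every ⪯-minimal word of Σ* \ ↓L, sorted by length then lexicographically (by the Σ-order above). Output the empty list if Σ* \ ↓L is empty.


|Q|=39, |F|=3, |δ|=80 (26 ε).
min D↑ (3 st, q0=0, F={2}): 0:f→0,p→1,3→2,g→0,8→0 1:f→2,p→1,3→2,g→1,8→1 2:f→2,p→2,3→2,g→2,8→2 (ε-aug+det+¬).
'3': N↓-sim [19, 15] end={s1,s10,s11,s12,s14,s20,s21,s26,s27,s28,s30,s33,…} ∉↓L; 1/1 del acc.
'pf': |S_i|=[19, 17, 15] end={s1,s10,s11,s12,s14,s20,s21,s26,s27,s28,s30,s33,…} ∉↓L; 2/2 deletions ∈↓L.
2 obstructions.

A = [3, pf].


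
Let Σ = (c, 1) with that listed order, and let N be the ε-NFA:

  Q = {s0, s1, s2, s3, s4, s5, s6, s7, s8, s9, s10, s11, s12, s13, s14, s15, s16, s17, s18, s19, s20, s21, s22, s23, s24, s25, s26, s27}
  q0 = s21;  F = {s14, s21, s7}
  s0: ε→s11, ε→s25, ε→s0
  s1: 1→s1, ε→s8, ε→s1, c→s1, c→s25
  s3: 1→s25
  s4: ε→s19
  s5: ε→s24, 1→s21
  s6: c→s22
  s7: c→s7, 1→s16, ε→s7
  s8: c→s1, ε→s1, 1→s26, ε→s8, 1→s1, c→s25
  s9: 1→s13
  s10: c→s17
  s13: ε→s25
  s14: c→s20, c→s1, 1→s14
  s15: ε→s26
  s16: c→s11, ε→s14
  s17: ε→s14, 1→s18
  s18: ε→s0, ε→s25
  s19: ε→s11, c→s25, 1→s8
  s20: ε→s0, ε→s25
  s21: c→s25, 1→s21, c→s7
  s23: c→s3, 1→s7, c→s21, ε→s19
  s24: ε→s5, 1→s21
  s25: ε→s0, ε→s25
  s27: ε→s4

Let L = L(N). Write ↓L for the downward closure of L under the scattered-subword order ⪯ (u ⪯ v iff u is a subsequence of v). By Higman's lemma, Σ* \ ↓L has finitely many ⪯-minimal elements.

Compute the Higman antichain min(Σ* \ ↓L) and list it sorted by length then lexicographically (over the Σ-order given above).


Antichain: [c1c].

|Q|=28, |F|=3, |δ|=52 (24 ε).
min D↑ (4 st, q0=0, F={3}): 0:c→1,1→0 1:c→1,1→2 2:c→3,1→2 3:c→3,1→3.
'c1c': N↓-sim [11, 10, 9, 7] end={s0,s1,s11,s20,s25,s26,s8} ∉↓L; 3/3 single-dels accept.
1 words, ⪯-incomp.


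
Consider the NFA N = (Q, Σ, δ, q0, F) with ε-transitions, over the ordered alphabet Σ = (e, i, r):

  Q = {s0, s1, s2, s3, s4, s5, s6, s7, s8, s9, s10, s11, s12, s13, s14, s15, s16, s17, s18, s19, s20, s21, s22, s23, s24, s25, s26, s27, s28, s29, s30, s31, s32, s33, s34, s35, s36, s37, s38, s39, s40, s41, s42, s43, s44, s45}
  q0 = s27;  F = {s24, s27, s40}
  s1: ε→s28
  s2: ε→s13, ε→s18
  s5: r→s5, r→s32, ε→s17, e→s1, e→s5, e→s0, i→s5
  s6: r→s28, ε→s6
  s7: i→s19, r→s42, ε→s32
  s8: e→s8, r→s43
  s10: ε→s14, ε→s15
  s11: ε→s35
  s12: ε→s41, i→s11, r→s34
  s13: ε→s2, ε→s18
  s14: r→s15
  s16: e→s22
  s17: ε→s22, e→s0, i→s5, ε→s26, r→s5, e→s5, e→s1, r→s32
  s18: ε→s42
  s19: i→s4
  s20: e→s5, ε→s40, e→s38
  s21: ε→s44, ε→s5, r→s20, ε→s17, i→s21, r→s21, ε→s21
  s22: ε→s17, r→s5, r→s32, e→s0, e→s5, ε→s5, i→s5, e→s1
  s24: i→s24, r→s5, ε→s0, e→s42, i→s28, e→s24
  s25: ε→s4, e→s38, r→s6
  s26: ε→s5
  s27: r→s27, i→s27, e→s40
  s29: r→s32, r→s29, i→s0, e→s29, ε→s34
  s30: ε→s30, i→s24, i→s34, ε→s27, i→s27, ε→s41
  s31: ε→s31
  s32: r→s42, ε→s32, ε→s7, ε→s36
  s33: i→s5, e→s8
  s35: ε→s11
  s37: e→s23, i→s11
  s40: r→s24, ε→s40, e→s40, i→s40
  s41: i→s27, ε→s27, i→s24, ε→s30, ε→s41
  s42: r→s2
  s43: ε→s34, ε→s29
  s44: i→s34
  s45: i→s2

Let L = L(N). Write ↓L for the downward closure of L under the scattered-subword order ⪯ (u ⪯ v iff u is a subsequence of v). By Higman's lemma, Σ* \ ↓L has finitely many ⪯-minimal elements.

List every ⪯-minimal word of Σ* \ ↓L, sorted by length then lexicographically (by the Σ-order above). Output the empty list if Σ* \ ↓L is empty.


|Q|=46, |F|=3, |δ|=103 (40 ε).
min D↑ (4 st, q0=0, F={3}): 0:e→1,i→0,r→0 1:e→1,i→1,r→2 2:e→2,i→2,r→3 3:e→3,i→3,r→3.
'err': run [19, 18, 17, 16] end={s0,s1,s13,s17,s18,s19,s2,s22,s26,s28,s32,s36,…} — reject; 3/3 single-dels accept.
1 words, ⪯-incomp.

A = [err].


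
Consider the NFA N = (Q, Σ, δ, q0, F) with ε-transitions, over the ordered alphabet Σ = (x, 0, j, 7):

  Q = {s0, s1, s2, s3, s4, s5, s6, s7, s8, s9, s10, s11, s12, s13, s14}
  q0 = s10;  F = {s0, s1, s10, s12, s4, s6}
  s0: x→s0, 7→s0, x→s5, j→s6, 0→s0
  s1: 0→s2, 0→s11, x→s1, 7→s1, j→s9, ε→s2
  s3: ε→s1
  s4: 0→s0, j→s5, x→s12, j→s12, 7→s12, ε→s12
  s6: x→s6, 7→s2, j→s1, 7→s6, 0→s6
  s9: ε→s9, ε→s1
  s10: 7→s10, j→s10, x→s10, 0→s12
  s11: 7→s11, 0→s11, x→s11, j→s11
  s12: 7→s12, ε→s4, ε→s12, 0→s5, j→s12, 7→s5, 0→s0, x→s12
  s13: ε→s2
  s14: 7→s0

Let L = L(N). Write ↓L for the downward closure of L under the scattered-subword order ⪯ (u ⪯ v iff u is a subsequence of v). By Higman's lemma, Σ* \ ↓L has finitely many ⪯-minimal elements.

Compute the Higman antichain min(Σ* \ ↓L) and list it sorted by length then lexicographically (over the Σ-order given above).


min(Σ*\↓L) = [00jj0].

|Q|=15, |F|=6, |δ|=43 (8 ε).
min D↑ (6 st, q0=0, F={5}): 0:x→0,0→1,j→0,7→0 1:x→1,0→2,j→1,7→1 2:x→2,0→2,j→3,7→2 3:x→3,0→3,j→4,7→3 4:x→4,0→5,j→4,7→4 5:x→5,0→5,j→5,7→5 [Hopcroft].
'00jj0': run [10, 9, 7, 5, 4, 2] end={s11,s2} ∉↓L; 5/5 single-dels accept.
1 words, ⪯-incomp.


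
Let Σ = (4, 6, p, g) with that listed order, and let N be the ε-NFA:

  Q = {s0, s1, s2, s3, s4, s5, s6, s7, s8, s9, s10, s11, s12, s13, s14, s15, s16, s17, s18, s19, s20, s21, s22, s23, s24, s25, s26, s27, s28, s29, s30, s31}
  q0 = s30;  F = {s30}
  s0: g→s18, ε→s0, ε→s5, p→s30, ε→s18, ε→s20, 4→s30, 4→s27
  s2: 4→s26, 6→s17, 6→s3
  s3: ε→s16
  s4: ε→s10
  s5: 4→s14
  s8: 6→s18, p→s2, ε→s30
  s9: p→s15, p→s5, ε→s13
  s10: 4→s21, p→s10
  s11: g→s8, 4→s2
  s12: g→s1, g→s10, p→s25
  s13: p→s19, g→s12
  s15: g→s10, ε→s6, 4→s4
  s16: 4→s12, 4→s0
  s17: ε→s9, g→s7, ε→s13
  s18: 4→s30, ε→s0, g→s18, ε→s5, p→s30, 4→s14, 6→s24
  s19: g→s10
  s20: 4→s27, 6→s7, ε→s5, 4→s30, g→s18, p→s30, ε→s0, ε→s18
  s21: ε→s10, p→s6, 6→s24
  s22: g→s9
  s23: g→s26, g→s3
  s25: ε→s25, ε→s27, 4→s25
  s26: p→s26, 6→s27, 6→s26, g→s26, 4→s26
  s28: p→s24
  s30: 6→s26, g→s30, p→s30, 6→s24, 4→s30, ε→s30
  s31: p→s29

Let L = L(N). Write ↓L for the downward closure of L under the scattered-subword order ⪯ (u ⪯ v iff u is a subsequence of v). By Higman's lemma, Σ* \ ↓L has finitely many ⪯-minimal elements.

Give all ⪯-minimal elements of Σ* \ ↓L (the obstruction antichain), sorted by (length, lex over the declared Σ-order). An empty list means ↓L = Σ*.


|Q|=32, |F|=1, |δ|=75 (20 ε).
min D↑ (2 st, q0=0, F={1}): 0:4→0,6→1,p→0,g→0 1:4→1,6→1,p→1,g→1 (ε-aug+det+¬).
'6': run [4, 3] end={s24,s26,s27} rej; 1/1 deletions ∈↓L.
1 obstructions.

Antichain: [6].


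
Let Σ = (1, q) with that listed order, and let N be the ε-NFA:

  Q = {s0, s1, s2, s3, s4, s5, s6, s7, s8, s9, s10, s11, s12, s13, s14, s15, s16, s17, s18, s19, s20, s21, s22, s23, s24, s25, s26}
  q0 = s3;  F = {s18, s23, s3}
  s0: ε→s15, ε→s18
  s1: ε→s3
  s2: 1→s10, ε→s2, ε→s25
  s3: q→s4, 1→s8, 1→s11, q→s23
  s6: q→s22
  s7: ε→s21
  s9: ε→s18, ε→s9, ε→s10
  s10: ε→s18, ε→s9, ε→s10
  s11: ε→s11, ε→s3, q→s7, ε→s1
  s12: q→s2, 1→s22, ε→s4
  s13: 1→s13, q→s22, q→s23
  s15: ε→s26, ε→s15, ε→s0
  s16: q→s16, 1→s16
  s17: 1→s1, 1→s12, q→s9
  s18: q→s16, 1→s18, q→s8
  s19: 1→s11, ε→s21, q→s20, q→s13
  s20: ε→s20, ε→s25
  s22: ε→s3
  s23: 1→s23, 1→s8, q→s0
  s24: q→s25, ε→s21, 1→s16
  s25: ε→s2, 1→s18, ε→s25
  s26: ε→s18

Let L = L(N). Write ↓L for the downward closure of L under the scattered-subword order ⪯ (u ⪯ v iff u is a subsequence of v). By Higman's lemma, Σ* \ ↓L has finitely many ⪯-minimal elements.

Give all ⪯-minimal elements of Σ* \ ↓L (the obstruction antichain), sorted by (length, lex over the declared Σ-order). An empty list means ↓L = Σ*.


|Q|=27, |F|=3, |δ|=56 (27 ε).
min D↑ (4 st, q0=0, F={3}): 0:1→0,q→1 1:1→1,q→2 2:1→2,q→3 3:1→3,q→3.
'qqq': |S_i|=[13, 10, 6, 2] end={s16,s8} ∉↓L; 3/3 deletions ∈↓L.
1 obstructions.

Antichain: [qqq].


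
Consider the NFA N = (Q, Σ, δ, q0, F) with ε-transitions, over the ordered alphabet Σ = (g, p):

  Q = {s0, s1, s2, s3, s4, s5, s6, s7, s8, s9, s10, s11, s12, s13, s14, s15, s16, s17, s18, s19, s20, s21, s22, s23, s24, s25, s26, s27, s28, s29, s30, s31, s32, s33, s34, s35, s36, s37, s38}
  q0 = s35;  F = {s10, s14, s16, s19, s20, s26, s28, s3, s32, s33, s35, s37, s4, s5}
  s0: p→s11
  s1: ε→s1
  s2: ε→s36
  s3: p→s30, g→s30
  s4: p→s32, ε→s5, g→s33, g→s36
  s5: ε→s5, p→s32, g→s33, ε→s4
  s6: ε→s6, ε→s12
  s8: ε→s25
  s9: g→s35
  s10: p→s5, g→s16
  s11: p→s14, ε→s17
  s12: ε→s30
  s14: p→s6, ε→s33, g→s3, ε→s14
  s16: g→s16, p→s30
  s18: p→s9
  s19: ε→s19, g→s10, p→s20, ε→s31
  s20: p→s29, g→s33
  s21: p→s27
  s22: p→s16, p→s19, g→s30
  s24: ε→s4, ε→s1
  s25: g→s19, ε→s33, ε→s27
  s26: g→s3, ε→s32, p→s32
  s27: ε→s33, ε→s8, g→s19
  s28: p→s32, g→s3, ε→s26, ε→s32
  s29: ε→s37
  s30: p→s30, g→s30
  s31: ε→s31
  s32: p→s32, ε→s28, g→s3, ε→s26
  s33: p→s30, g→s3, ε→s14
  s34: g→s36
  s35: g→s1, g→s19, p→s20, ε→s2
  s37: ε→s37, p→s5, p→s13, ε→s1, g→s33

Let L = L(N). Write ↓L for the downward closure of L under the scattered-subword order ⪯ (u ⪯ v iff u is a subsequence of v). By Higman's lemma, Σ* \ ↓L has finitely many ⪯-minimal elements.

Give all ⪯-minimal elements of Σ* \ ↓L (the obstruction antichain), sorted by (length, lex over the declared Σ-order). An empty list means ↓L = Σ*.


min(Σ*\↓L) = [pgp, gggp, pggg, ggppgg, ppppgg].

|Q|=39, |F|=14, |δ|=75 (31 ε).
min D↑ (11 st, q0=0, F={9}): 0:g→1,p→2 1:g→3,p→2 2:g→4,p→5 3:g→6,p→7 4:g→8,p→9 5:g→4,p→7 6:g→6,p→9 7:g→4,p→10 8:g→9,p→9 9:g→9,p→9 10:g→8,p→10 (ε-aug+det+¬).
'pgp': run [23, 17, 7, 3] end={s12,s30,s6} rej; 3/3 del acc.
'gggp': N↓-sim [23, 21, 14, 8, 3] end={s12,s30,s6} ∉↓L; 4/4 del acc.
'pggg': |S_i|=[23, 17, 7, 2, 1] end={s30} rej; 4/4 single-dels accept.
'ggppgg': |S_i|=[23, 21, 14, 12, 7, 2, 1] end={s30} rej; 6/6 single-dels accept.
'ppppgg': run [23, 17, 16, 13, 7, 2, 1] end={s30} — reject; 6/6 deletions ∈↓L.
5 obstructions.


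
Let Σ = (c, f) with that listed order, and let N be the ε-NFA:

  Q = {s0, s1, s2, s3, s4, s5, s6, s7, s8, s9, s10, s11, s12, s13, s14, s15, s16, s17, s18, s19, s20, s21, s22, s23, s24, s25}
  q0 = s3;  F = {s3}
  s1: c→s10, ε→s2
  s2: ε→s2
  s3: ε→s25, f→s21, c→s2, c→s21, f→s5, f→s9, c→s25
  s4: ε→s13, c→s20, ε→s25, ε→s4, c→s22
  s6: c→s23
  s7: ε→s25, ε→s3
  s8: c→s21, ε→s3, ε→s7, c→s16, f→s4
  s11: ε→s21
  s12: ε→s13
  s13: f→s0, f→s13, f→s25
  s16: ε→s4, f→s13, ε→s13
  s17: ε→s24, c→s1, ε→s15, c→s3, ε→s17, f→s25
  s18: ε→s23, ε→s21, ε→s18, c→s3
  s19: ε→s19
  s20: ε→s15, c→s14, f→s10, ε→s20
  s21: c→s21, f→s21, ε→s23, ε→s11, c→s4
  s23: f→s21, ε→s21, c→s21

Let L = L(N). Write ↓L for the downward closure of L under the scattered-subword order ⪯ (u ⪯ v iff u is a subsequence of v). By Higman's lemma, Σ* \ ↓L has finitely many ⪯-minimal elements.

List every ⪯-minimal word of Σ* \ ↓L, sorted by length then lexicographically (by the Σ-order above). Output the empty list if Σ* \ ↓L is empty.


|Q|=26, |F|=1, |δ|=54 (26 ε).
min D↑ (2 st, q0=0, F={1}): 0:c→1,f→1 1:c→1,f→1.
'c': |S_i|=[16, 13] end={s0,s10,s11,s13,s14,s15,s2,s20,s21,s22,s23,s25,…} — reject; 1/1 deletions ∈↓L.
'f': |S_i|=[16, 14] end={s0,s10,s11,s13,s14,s15,s20,s21,s22,s23,s25,s4,…} ∉↓L; 1/1 deletions ∈↓L.
2 words, ⪯-incomp.

A = [c, f].


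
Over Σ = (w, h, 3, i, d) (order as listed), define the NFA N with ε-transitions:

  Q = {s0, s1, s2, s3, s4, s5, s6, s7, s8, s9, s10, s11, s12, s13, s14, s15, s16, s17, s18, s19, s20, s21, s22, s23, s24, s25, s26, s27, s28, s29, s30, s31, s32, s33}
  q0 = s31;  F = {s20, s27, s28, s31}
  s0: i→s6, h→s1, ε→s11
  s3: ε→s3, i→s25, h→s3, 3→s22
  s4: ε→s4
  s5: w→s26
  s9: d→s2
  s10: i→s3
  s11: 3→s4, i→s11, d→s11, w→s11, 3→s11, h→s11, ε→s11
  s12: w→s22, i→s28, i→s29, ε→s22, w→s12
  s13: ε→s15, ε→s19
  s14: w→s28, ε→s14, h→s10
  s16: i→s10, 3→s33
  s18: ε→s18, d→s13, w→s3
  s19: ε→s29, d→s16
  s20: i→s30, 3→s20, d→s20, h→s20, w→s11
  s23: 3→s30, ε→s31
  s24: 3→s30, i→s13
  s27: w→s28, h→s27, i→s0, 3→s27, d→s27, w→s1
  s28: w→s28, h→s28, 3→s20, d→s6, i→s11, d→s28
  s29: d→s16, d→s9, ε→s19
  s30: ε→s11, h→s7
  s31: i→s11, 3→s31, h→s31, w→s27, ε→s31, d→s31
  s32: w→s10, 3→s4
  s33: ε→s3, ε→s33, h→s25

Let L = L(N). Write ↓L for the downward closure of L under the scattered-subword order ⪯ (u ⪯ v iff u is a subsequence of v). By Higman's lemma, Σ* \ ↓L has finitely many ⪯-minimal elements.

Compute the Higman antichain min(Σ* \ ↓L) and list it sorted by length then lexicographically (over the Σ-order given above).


Antichain: [i, ww3w].

|Q|=34, |F|=4, |δ|=72 (16 ε).
min D↑ (5 st, q0=0, F={2}): 0:w→1,h→0,3→0,i→2,d→0 1:w→3,h→1,3→1,i→2,d→1 2:w→2,h→2,3→2,i→2,d→2 3:w→3,h→3,3→4,i→2,d→3 4:w→2,h→4,3→4,i→2,d→4 (ε-aug+det+¬).
'i': N↓-sim [11, 7] end={s0,s1,s11,s30,s4,s6,s7} ∉↓L; 1/1 deletions ∈↓L.
'ww3w': |S_i|=[11, 10, 8, 5, 2] end={s11,s4} rej; 4/4 single-dels accept.
2 words, ⪯-incomp.


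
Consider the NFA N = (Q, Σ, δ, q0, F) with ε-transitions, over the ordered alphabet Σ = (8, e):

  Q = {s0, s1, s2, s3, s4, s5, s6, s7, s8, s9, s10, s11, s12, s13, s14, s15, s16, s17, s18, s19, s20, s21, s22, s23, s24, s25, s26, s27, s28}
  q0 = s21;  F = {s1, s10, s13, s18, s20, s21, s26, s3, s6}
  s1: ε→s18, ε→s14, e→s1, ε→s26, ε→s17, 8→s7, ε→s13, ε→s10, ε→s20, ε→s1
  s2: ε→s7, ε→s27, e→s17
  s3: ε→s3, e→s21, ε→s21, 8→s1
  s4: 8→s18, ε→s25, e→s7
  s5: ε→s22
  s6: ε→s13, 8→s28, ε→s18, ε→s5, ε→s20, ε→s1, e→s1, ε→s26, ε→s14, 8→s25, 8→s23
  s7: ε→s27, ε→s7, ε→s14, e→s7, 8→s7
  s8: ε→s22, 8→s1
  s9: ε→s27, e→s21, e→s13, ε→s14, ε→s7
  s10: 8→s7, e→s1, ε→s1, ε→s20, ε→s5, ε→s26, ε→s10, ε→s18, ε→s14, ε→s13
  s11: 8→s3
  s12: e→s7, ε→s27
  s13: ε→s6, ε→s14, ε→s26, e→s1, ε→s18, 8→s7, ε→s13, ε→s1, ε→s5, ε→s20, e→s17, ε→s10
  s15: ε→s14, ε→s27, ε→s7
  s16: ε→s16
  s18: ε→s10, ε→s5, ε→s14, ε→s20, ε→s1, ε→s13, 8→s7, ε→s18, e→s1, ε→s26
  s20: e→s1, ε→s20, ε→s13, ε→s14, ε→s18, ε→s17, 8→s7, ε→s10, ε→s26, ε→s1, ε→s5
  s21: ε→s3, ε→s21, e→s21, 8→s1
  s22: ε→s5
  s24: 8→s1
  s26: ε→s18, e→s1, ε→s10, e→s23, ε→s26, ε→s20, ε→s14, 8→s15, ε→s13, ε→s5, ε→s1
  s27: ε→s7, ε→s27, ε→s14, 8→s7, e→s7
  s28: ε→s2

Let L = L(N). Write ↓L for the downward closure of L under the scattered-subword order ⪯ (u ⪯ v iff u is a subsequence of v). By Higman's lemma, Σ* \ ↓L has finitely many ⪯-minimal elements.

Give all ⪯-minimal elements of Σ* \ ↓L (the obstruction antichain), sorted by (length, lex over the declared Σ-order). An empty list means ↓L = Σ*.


|Q|=29, |F|=9, |δ|=117 (82 ε).
min D↑ (3 st, q0=0, F={2}): 0:8→1,e→0 1:8→2,e→1 2:8→2,e→2 [Hopcroft].
'88': run [20, 18, 9] end={s14,s15,s17,s2,s23,s25,s27,s28,s7} rej; 2/2 del acc.
1 minimals (antichain).

Antichain: [88].


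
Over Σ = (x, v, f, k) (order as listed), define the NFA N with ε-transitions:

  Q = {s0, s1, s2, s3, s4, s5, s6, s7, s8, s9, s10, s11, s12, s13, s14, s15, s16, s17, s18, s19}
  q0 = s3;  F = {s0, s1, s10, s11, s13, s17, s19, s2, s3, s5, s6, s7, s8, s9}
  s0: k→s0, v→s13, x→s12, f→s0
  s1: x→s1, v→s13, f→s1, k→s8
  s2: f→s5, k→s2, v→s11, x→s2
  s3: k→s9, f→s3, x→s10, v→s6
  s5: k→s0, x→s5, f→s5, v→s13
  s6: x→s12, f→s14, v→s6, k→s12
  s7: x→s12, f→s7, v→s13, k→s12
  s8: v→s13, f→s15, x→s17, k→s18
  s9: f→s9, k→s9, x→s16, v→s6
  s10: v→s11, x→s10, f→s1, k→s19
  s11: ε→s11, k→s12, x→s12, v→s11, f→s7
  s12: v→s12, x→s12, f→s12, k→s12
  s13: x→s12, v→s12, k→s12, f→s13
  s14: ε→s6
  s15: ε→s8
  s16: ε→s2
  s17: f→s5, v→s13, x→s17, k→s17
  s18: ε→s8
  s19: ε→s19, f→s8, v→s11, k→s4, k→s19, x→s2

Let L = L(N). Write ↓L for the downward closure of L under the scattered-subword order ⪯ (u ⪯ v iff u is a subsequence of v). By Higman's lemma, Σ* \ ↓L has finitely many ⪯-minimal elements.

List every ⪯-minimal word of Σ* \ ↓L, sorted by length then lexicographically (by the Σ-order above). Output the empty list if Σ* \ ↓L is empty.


|Q|=20, |F|=14, |δ|=67 (6 ε).
min D↑ (15 st, q0=0, F={7}): 0:x→1,v→2,f→0,k→3 1:x→1,v→4,f→5,k→6 2:x→7,v→2,f→2,k→7 3:x→8,v→2,f→3,k→3 4:x→7,v→4,f→9,k→7 5:x→5,v→10,f→5,k→11 6:x→8,v→4,f→11,k→6 7:x→7,v→7,f→7,k→7 8:x→8,v→4,f→12,k→8 9:x→7,v→10,f→9,k→7 10:x→7,v→7,f→10,k→7 11:x→13,v→10,f→11,k→11 12:x→12,v→10,f→12,k→14 13:x→13,v→10,f→12,k→13 14:x→7,v→10,f→14,k→14.
'vx': N↓-sim [20, 6, 1] end={s12} rej; 2/2 deletions ∈↓L.
'vk': |S_i|=[20, 6, 1] end={s12} ∉↓L; 2/2 deletions ∈↓L.
'xfvv': run [20, 16, 10, 2, 1] end={s12} — reject; 4/4 deletions ∈↓L.
'kxfkx': run [20, 17, 9, 5, 3, 1] end={s12} ∉↓L; 5/5 deletions ∈↓L.
4 obstructions.

min(Σ*\↓L) = [vx, vk, xfvv, kxfkx].


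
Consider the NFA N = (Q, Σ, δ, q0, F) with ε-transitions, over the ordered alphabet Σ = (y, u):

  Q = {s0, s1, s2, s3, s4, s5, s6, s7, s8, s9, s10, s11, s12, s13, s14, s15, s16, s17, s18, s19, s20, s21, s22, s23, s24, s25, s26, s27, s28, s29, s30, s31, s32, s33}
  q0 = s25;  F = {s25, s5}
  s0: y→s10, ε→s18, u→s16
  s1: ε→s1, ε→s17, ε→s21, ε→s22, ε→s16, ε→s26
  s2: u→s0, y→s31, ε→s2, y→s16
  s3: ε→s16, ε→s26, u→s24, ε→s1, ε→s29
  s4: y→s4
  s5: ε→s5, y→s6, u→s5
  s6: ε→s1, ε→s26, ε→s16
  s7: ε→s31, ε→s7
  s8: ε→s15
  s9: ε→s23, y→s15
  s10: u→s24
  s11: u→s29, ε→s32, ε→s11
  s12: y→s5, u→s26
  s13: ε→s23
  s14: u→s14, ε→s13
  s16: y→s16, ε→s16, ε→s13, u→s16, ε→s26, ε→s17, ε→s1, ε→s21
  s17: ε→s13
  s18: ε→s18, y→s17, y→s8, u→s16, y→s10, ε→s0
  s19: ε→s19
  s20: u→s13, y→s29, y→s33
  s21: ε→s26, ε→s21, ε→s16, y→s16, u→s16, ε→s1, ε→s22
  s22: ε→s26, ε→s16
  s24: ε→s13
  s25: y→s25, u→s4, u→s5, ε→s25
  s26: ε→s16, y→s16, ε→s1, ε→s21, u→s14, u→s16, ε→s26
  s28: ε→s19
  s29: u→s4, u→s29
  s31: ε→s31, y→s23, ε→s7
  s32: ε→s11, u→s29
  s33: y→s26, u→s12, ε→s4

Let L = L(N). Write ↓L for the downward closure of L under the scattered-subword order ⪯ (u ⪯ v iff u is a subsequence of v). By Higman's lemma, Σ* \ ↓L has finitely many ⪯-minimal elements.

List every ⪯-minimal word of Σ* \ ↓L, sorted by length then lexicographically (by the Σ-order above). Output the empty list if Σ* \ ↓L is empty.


|Q|=34, |F|=2, |δ|=90 (52 ε).
min D↑ (3 st, q0=0, F={2}): 0:y→0,u→1 1:y→2,u→1 2:y→2,u→2 (ε-aug+det+¬).
'uy': run [13, 12, 11] end={s1,s13,s14,s16,s17,s21,s22,s23,s26,s4,s6} rej; 2/2 del acc.
1 minimals (antichain).

min(Σ*\↓L) = [uy].


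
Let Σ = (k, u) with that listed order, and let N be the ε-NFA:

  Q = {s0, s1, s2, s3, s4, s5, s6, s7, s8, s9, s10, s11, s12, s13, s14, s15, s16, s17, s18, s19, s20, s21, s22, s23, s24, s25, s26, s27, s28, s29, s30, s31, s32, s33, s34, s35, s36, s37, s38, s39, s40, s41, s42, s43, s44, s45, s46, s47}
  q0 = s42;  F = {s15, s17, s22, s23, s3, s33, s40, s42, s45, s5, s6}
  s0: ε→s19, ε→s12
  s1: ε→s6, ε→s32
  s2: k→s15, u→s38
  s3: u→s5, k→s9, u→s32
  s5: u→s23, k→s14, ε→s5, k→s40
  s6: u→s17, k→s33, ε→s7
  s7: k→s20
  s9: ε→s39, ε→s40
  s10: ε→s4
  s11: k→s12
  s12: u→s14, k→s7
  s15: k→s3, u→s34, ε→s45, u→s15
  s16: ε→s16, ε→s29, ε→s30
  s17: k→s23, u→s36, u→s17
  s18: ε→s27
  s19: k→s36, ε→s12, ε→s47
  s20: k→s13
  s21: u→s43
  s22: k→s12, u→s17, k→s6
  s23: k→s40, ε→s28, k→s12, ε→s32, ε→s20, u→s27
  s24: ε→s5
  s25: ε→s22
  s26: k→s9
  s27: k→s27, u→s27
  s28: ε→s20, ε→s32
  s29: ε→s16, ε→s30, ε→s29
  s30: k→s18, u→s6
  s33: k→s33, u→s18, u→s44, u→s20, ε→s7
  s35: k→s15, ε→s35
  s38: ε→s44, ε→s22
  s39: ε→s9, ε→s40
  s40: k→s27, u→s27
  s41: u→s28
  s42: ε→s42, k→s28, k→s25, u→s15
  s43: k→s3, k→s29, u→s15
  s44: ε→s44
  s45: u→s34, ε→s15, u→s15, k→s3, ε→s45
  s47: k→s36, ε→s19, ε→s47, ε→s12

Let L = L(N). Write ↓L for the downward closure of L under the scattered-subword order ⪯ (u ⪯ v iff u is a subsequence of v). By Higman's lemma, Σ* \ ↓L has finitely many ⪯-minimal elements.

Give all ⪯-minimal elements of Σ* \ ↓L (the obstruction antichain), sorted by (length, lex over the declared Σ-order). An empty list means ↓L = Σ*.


Antichain: [kkku, kuku, ukkk, ukku, ukuuu].

|Q|=48, |F|=11, |δ|=91 (39 ε).
min D↑ (11 st, q0=0, F={10}): 0:k→1,u→2 1:k→3,u→4 2:k→5,u→2 3:k→6,u→4 4:k→7,u→4 5:k→8,u→9 6:k→6,u→10 7:k→8,u→10 8:k→10,u→10 9:k→8,u→7 10:k→10,u→10.
'kkku': run [26, 22, 18, 13, 6] end={s13,s14,s18,s20,s27,s44} rej; 4/4 del acc.
'kuku': run [26, 22, 15, 10, 2] end={s14,s27} — reject; 4/4 deletions ∈↓L.
'ukkk': N↓-sim [26, 21, 14, 9, 4] end={s13,s20,s27,s7} — reject; 4/4 deletions ∈↓L.
'ukku': run [26, 21, 14, 9, 2] end={s14,s27} ∉↓L; 4/4 single-dels accept.
'ukuuu': |S_i|=[26, 21, 14, 11, 10, 2] end={s14,s27} — reject; 5/5 single-dels accept.
5 minimals (antichain).
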